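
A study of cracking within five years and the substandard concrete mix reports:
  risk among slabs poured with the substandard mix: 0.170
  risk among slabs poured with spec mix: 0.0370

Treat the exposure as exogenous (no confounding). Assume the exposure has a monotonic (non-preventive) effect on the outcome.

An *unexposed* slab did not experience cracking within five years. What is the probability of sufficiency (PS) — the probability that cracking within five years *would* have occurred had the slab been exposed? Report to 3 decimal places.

PS ≈ 0.138

Let p₁ = 0.17, p₀ = 0.037.
Under exogeneity and monotonicity, PS = (p₁ − p₀) / (1 − p₀).
PS = (0.17 − 0.037) / (1 − 0.037) = 0.133 / 0.963 ≈ 0.1381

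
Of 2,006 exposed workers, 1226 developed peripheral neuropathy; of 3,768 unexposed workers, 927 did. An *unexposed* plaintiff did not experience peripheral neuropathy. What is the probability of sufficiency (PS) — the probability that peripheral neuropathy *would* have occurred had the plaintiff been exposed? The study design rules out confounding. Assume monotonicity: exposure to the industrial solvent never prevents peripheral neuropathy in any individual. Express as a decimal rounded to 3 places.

p₁ = P(outcome | exposed) = 1226/2006 = 0.61117
p₀ = P(outcome | unexposed) = 927/3768 = 0.24602
Under exogeneity and monotonicity, PS = (p₁ − p₀) / (1 − p₀).
PS = (0.61117 − 0.24602) / (1 − 0.24602) = 0.36515 / 0.75398 ≈ 0.4843

PS ≈ 0.484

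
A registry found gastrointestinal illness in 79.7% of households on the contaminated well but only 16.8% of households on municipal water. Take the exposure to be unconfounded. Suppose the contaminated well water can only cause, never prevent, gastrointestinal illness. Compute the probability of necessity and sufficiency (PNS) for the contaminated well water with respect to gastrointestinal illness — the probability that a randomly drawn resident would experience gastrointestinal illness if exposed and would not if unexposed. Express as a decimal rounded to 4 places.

PNS ≈ 0.6290

p₁ = 0.797, p₀ = 0.168.
Under exogeneity and monotonicity, PNS = p₁ − p₀.
PNS = 0.797 − 0.168 = 0.629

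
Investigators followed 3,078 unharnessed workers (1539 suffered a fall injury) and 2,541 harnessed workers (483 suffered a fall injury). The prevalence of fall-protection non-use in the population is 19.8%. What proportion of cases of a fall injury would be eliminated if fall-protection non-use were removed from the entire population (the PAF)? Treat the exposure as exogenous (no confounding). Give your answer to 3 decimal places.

p₁ = P(outcome | exposed) = 1539/3078 = 0.5
p₀ = P(outcome | unexposed) = 483/2541 = 0.19008
Overall risk P(Y=1) = π·p₁ + (1−π)·p₀ = 0.198×0.5 + 0.802×0.19008 = 0.25145.
Under exogeneity, PAF = [P(Y=1) − p₀] / P(Y=1).
PAF = (0.25145 − 0.19008) / 0.25145 ≈ 0.2440

PAF ≈ 0.244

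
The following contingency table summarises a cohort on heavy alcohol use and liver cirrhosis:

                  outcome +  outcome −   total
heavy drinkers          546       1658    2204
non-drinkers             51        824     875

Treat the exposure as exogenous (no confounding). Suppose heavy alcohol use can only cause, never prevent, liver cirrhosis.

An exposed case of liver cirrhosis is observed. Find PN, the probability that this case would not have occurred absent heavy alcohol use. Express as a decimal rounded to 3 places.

p₁ = P(outcome | exposed) = 546/2204 = 0.24773
p₀ = P(outcome | unexposed) = 51/875 = 0.058286
Under exogeneity and monotonicity, PN = (p₁ − p₀) / p₁.
PN = (0.24773 − 0.058286) / 0.24773 = 0.18945 / 0.24773 ≈ 0.7647

PN ≈ 0.765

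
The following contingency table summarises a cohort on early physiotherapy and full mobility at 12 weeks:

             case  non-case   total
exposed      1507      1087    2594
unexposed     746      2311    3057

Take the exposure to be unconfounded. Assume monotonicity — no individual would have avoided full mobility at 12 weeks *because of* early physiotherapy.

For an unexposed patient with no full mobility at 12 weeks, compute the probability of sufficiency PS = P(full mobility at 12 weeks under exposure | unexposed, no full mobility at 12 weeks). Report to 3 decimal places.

PS ≈ 0.446

p₁ = P(outcome | exposed) = 1507/2594 = 0.58096
p₀ = P(outcome | unexposed) = 746/3057 = 0.24403
Under exogeneity and monotonicity, PS = (p₁ − p₀)/(1 − p₀).
PS = (0.58096 − 0.24403) / 0.75597 ≈ 0.4457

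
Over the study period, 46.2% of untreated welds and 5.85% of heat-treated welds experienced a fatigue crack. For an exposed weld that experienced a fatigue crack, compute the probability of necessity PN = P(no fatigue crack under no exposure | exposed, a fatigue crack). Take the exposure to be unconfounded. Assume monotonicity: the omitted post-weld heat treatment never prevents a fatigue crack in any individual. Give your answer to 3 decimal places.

PN ≈ 0.873

p₁ = 0.462, p₀ = 0.0585.
Under exogeneity and monotonicity, PN = (p₁ − p₀) / p₁.
PN = (0.462 − 0.0585) / 0.462 = 0.4035 / 0.462 ≈ 0.8734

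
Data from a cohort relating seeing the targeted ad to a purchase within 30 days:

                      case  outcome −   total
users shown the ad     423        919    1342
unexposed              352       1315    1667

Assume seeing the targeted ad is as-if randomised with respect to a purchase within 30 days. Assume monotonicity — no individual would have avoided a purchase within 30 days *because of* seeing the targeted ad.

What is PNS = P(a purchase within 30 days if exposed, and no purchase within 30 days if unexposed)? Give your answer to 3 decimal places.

p₁ = P(outcome | exposed) = 423/1342 = 0.3152
p₀ = P(outcome | unexposed) = 352/1667 = 0.21116
Under exogeneity and monotonicity, PNS = p₁ − p₀.
PNS = 0.3152 − 0.21116 = 0.10404

PNS ≈ 0.104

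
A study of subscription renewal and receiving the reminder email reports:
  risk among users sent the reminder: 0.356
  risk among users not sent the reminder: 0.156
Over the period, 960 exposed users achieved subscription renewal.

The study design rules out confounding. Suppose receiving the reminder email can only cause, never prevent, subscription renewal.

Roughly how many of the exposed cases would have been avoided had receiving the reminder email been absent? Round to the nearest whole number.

Let p₁ = 0.356, p₀ = 0.156.
PN = (p₁ − p₀)/p₁ = (0.356 − 0.156) / 0.356 ≈ 0.56180.
Attributable cases ≈ PN × (exposed cases) = 0.56180 × 960 ≈ 539.33.

about 539 cases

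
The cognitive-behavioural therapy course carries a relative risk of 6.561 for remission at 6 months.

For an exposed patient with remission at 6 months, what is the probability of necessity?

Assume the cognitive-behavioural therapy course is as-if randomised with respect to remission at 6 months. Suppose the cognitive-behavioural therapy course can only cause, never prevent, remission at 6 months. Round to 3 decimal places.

Under exogeneity and monotonicity, PN = (RR − 1) / RR = 1 − 1/RR.
PN = (6.561 − 1) / 6.561 = 5.561 / 6.561 ≈ 0.8476

PN ≈ 0.848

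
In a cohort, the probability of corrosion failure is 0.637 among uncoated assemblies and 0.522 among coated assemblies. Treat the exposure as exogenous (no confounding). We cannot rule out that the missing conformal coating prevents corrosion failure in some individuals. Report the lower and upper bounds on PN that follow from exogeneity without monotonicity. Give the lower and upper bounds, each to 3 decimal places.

0.181 ≤ PN ≤ 0.750

Let p₁ = 0.637, p₀ = 0.522.
Under exogeneity alone the bounds on PN are max{0,(p₁−p₀)/p₁} ≤ PN ≤ min{1,(1−p₀)/p₁}.
  lower = (p₁ − p₀)/p₁ = 0.115 / 0.637 ≈ 0.1805
  upper = min{1, (1 − p₀)/p₁} = 0.478 / 0.637 ≈ 0.7504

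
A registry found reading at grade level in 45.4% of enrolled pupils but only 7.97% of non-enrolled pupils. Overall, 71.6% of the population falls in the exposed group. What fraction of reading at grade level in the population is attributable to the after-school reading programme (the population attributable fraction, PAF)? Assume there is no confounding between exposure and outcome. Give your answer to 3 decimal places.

PAF ≈ 0.771

p₁ = 0.454, p₀ = 0.0797.
Overall risk P(Y=1) = π·p₁ + (1−π)·p₀ = 0.716×0.454 + 0.284×0.0797 = 0.3477.
Under exogeneity, PAF = [P(Y=1) − p₀] / P(Y=1).
PAF = (0.3477 − 0.0797) / 0.3477 ≈ 0.7708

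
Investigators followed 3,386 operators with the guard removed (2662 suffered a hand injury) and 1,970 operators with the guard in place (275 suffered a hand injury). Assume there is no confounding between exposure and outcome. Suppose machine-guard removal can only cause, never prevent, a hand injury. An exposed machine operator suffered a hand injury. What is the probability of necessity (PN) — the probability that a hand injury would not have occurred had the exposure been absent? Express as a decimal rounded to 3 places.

PN ≈ 0.822

p₁ = P(outcome | exposed) = 2662/3386 = 0.78618
p₀ = P(outcome | unexposed) = 275/1970 = 0.13959
Under exogeneity and monotonicity, PN = (p₁ − p₀) / p₁.
PN = (0.78618 − 0.13959) / 0.78618 = 0.64658 / 0.78618 ≈ 0.8224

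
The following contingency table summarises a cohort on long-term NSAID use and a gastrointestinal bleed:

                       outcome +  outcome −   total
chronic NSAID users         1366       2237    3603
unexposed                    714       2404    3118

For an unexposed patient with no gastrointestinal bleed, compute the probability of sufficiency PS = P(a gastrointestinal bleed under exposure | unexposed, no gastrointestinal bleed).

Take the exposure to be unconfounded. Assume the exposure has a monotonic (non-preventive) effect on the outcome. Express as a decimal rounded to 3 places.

PS ≈ 0.195

p₁ = P(outcome | exposed) = 1366/3603 = 0.37913
p₀ = P(outcome | unexposed) = 714/3118 = 0.22899
Under exogeneity and monotonicity, PS = (p₁ − p₀) / (1 − p₀).
PS = (0.37913 − 0.22899) / (1 − 0.22899) = 0.15014 / 0.77101 ≈ 0.1947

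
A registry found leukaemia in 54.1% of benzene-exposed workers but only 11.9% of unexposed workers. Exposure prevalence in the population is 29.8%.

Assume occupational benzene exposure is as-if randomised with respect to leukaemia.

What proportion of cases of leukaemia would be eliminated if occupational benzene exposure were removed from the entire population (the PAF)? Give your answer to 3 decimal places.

p₁ = 0.541, p₀ = 0.119.
Overall risk P(Y=1) = π·p₁ + (1−π)·p₀ = 0.298×0.541 + 0.702×0.119 = 0.24476.
Under exogeneity, PAF = [P(Y=1) − p₀] / P(Y=1).
PAF = (0.24476 − 0.119) / 0.24476 ≈ 0.5138

PAF ≈ 0.514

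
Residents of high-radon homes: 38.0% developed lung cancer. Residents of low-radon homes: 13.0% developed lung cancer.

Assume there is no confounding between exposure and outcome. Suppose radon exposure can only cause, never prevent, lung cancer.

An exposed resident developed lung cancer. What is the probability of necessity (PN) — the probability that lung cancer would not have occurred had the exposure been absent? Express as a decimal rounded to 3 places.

PN ≈ 0.658

p₁ = 0.38, p₀ = 0.13.
Under exogeneity and monotonicity, PN = (p₁ − p₀) / p₁.
PN = (0.38 − 0.13) / 0.38 = 0.25 / 0.38 ≈ 0.6579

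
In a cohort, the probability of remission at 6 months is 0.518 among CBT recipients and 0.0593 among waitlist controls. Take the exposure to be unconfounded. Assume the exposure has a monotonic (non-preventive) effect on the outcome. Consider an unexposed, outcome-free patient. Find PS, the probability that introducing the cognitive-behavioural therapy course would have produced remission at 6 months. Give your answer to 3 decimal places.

Let p₁ = 0.518, p₀ = 0.0593.
Under exogeneity and monotonicity, PS = (p₁ − p₀) / (1 − p₀).
PS = (0.518 − 0.0593) / (1 − 0.0593) = 0.4587 / 0.9407 ≈ 0.4876

PS ≈ 0.488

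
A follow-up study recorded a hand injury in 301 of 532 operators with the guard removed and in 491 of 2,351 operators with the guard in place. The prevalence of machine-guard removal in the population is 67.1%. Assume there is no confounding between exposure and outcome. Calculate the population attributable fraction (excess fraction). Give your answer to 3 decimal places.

PAF ≈ 0.534

p₁ = P(outcome | exposed) = 301/532 = 0.56579
p₀ = P(outcome | unexposed) = 491/2351 = 0.20885
Overall risk P(Y=1) = π·p₁ + (1−π)·p₀ = 0.671×0.56579 + 0.329×0.20885 = 0.44836.
Under exogeneity, PAF = [P(Y=1) − p₀] / P(Y=1).
PAF = (0.44836 − 0.20885) / 0.44836 ≈ 0.5342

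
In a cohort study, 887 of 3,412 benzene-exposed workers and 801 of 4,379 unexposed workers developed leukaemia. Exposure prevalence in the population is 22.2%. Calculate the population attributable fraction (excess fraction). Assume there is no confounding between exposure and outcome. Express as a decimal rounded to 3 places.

p₁ = P(outcome | exposed) = 887/3412 = 0.25996
p₀ = P(outcome | unexposed) = 801/4379 = 0.18292
Overall risk P(Y=1) = π·p₁ + (1−π)·p₀ = 0.222×0.25996 + 0.778×0.18292 = 0.20002.
Under exogeneity, PAF = [P(Y=1) − p₀] / P(Y=1).
PAF = (0.20002 − 0.18292) / 0.20002 ≈ 0.0855

PAF ≈ 0.086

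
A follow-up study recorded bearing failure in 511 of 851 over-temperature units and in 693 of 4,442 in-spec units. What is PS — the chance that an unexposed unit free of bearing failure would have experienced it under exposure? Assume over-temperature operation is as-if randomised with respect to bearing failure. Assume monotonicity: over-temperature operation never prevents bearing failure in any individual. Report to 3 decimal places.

PS ≈ 0.527

p₁ = P(outcome | exposed) = 511/851 = 0.60047
p₀ = P(outcome | unexposed) = 693/4442 = 0.15601
Under exogeneity and monotonicity, PS = (p₁ − p₀) / (1 − p₀).
PS = (0.60047 − 0.15601) / (1 − 0.15601) = 0.44446 / 0.84399 ≈ 0.5266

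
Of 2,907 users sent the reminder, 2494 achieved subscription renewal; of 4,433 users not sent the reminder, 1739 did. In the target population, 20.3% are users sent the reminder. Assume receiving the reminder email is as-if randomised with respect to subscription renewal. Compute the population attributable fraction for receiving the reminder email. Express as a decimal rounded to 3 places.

p₁ = P(outcome | exposed) = 2494/2907 = 0.85793
p₀ = P(outcome | unexposed) = 1739/4433 = 0.39229
Overall risk P(Y=1) = π·p₁ + (1−π)·p₀ = 0.203×0.85793 + 0.797×0.39229 = 0.48681.
Under exogeneity, PAF = [P(Y=1) − p₀] / P(Y=1).
PAF = (0.48681 − 0.39229) / 0.48681 ≈ 0.1942

PAF ≈ 0.194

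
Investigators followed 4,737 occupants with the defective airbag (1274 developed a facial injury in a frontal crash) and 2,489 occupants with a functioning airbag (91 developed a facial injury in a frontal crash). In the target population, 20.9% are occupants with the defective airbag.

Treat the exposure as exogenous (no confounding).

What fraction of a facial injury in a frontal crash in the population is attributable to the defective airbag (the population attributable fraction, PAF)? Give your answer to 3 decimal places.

p₁ = P(outcome | exposed) = 1274/4737 = 0.26895
p₀ = P(outcome | unexposed) = 91/2489 = 0.036561
Overall risk P(Y=1) = π·p₁ + (1−π)·p₀ = 0.209×0.26895 + 0.791×0.036561 = 0.085129.
Under exogeneity, PAF = [P(Y=1) − p₀] / P(Y=1).
PAF = (0.085129 − 0.036561) / 0.085129 ≈ 0.5705

PAF ≈ 0.571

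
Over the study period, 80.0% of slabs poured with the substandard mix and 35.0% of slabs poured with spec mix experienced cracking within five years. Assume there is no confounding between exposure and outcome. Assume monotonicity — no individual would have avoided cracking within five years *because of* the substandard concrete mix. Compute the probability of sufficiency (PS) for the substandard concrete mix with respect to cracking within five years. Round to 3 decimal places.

PS ≈ 0.692

p₁ = 0.8, p₀ = 0.35.
Under exogeneity and monotonicity, PS = (p₁ − p₀) / (1 − p₀).
PS = (0.8 − 0.35) / (1 − 0.35) = 0.45 / 0.65 ≈ 0.6923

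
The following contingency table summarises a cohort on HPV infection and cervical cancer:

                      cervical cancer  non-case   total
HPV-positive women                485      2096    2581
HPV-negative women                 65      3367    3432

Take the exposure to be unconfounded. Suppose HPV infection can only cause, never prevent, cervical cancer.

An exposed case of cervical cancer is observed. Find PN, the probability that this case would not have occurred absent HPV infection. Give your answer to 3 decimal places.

p₁ = P(outcome | exposed) = 485/2581 = 0.18791
p₀ = P(outcome | unexposed) = 65/3432 = 0.018939
Under exogeneity and monotonicity, PN = (p₁ − p₀)/p₁.
PN = (0.18791 − 0.018939) / 0.18791 ≈ 0.8992

PN ≈ 0.899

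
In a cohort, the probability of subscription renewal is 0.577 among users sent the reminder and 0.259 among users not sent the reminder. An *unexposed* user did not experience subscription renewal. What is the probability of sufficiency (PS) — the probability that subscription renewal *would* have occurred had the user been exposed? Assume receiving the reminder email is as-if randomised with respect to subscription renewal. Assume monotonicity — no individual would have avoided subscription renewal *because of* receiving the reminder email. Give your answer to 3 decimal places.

Let p₁ = 0.577, p₀ = 0.259.
Under exogeneity and monotonicity, PS = (p₁ − p₀) / (1 − p₀).
PS = (0.577 − 0.259) / (1 − 0.259) = 0.318 / 0.741 ≈ 0.4291

PS ≈ 0.429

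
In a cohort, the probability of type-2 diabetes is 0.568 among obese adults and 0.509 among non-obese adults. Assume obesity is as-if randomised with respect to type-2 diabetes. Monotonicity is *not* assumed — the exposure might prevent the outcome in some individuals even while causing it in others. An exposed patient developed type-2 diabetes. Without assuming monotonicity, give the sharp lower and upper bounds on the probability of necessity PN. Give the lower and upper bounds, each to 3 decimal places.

Let p₁ = 0.568, p₀ = 0.509.
Under exogeneity alone the bounds on PN are max{0,(p₁−p₀)/p₁} ≤ PN ≤ min{1,(1−p₀)/p₁}.
  lower = (p₁ − p₀)/p₁ = 0.059 / 0.568 ≈ 0.1039
  upper = min{1, (1 − p₀)/p₁} = 0.491 / 0.568 ≈ 0.8644

0.104 ≤ PN ≤ 0.864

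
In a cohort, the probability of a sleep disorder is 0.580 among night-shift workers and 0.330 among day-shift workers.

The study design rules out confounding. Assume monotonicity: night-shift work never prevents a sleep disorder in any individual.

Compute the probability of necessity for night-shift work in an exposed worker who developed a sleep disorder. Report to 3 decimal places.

PN ≈ 0.431

Let p₁ = 0.58, p₀ = 0.33.
Under exogeneity and monotonicity, PN = (p₁ − p₀) / p₁.
PN = (0.58 − 0.33) / 0.58 = 0.25 / 0.58 ≈ 0.4310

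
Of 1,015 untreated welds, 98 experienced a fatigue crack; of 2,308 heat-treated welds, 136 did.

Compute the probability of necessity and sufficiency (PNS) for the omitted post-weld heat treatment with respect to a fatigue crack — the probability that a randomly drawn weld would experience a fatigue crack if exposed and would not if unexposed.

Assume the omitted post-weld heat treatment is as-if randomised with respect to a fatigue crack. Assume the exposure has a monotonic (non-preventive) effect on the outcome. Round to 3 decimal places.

PNS ≈ 0.038

p₁ = P(outcome | exposed) = 98/1015 = 0.096552
p₀ = P(outcome | unexposed) = 136/2308 = 0.058925
Under exogeneity and monotonicity, PNS = p₁ − p₀.
PNS = 0.096552 − 0.058925 = 0.037626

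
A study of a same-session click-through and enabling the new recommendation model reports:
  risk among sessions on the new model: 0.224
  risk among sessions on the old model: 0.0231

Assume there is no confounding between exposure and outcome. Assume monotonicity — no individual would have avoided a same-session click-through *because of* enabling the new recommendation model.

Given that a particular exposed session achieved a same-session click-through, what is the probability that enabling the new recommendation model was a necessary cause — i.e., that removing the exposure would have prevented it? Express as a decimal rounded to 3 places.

PN ≈ 0.897

Let p₁ = 0.224, p₀ = 0.0231.
Under exogeneity and monotonicity, PN = (p₁ − p₀) / p₁.
PN = (0.224 − 0.0231) / 0.224 = 0.2009 / 0.224 ≈ 0.8969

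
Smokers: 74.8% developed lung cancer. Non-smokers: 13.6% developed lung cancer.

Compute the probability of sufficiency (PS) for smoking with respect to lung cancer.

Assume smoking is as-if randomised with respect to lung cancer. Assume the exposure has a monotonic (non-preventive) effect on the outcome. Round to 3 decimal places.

PS ≈ 0.708

p₁ = 0.748, p₀ = 0.136.
Under exogeneity and monotonicity, PS = (p₁ − p₀) / (1 − p₀).
PS = (0.748 − 0.136) / (1 − 0.136) = 0.612 / 0.864 ≈ 0.7083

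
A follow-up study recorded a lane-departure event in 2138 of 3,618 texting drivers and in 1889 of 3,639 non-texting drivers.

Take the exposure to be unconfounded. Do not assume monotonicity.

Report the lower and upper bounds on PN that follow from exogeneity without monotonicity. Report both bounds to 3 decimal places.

0.122 ≤ PN ≤ 0.814

p₁ = P(outcome | exposed) = 2138/3618 = 0.59093
p₀ = P(outcome | unexposed) = 1889/3639 = 0.5191
Under exogeneity alone the bounds on PN are max{0,(p₁−p₀)/p₁} ≤ PN ≤ min{1,(1−p₀)/p₁}.
  lower = (p₁ − p₀)/p₁ = 0.071836 / 0.59093 ≈ 0.1216
  upper = min{1, (1 − p₀)/p₁} = 0.4809 / 0.59093 ≈ 0.8138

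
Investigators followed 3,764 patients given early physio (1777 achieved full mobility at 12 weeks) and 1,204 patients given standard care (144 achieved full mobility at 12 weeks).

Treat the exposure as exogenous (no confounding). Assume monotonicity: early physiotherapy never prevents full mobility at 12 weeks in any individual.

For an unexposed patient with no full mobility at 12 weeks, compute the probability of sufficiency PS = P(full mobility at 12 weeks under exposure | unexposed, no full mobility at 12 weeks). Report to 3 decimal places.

p₁ = P(outcome | exposed) = 1777/3764 = 0.4721
p₀ = P(outcome | unexposed) = 144/1204 = 0.1196
Under exogeneity and monotonicity, PS = (p₁ − p₀) / (1 − p₀).
PS = (0.4721 − 0.1196) / (1 − 0.1196) = 0.3525 / 0.8804 ≈ 0.4004

PS ≈ 0.400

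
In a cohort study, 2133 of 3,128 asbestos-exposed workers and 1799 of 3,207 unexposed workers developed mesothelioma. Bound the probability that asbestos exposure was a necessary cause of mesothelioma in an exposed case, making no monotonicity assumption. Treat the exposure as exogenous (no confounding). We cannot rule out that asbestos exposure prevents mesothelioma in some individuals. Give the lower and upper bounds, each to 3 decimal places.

p₁ = P(outcome | exposed) = 2133/3128 = 0.68191
p₀ = P(outcome | unexposed) = 1799/3207 = 0.56096
Under exogeneity alone the bounds on PN are max{0,(p₁−p₀)/p₁} ≤ PN ≤ min{1,(1−p₀)/p₁}.
  lower = (p₁ − p₀)/p₁ = 0.12094 / 0.68191 ≈ 0.1774
  upper = min{1, (1 − p₀)/p₁} = 0.43904 / 0.68191 ≈ 0.6438

0.177 ≤ PN ≤ 0.644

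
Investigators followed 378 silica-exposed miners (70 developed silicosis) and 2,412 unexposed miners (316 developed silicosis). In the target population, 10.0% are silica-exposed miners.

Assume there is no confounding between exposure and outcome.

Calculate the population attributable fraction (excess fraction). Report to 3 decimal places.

PAF ≈ 0.040

p₁ = P(outcome | exposed) = 70/378 = 0.18519
p₀ = P(outcome | unexposed) = 316/2412 = 0.13101
Overall risk P(Y=1) = π·p₁ + (1−π)·p₀ = 0.1×0.18519 + 0.9×0.13101 = 0.13643.
Under exogeneity, PAF = [P(Y=1) − p₀] / P(Y=1).
PAF = (0.13643 − 0.13101) / 0.13643 ≈ 0.0397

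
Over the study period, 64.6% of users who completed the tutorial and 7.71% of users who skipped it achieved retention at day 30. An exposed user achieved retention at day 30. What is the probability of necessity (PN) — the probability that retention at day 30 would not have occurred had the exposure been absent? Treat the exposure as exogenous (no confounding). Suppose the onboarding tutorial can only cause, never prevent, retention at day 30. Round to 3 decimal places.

p₁ = 0.646, p₀ = 0.0771.
Under exogeneity and monotonicity, PN = (p₁ − p₀) / p₁.
PN = (0.646 − 0.0771) / 0.646 = 0.5689 / 0.646 ≈ 0.8807

PN ≈ 0.881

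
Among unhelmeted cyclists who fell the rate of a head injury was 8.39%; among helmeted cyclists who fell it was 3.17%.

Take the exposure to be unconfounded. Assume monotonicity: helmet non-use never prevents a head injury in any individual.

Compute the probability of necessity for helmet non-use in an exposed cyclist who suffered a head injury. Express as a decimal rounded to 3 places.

p₁ = 0.0839, p₀ = 0.0317.
Under exogeneity and monotonicity, PN = (p₁ − p₀) / p₁.
PN = (0.0839 − 0.0317) / 0.0839 = 0.0522 / 0.0839 ≈ 0.6222

PN ≈ 0.622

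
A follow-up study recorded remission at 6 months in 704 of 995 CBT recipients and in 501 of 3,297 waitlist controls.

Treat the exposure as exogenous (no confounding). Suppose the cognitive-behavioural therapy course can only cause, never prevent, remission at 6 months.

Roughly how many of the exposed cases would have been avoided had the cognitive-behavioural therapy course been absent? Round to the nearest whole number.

about 553 cases

p₁ = P(outcome | exposed) = 704/995 = 0.70754
p₀ = P(outcome | unexposed) = 501/3297 = 0.15196
PN = (p₁ − p₀)/p₁ = (0.70754 − 0.15196) / 0.70754 ≈ 0.78523.
Attributable cases ≈ PN × (exposed cases) = 0.78523 × 704 ≈ 552.80.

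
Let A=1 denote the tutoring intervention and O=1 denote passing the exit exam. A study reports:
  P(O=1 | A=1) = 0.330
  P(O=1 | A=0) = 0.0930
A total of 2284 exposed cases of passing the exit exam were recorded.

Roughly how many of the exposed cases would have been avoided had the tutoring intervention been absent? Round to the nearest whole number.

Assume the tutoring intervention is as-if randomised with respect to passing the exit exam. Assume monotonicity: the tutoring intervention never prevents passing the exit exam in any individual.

Let p₁ = 0.33, p₀ = 0.093.
PN = (p₁ − p₀)/p₁ = (0.33 − 0.093) / 0.33 ≈ 0.71818.
Attributable cases ≈ PN × (exposed cases) = 0.71818 × 2284 ≈ 1640.33.

about 1640 cases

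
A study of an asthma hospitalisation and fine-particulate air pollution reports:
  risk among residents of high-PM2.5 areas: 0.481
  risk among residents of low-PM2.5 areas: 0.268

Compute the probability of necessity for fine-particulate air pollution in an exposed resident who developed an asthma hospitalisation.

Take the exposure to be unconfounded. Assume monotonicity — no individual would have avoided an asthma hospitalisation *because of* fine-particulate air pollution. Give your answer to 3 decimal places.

PN ≈ 0.443

Let p₁ = 0.481, p₀ = 0.268.
Under exogeneity and monotonicity, PN = (p₁ − p₀) / p₁.
PN = (0.481 − 0.268) / 0.481 = 0.213 / 0.481 ≈ 0.4428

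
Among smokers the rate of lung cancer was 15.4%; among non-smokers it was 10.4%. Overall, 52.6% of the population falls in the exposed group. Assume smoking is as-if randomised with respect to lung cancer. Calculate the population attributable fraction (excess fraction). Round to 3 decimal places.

PAF ≈ 0.202

p₁ = 0.154, p₀ = 0.104.
Overall risk P(Y=1) = π·p₁ + (1−π)·p₀ = 0.526×0.154 + 0.474×0.104 = 0.1303.
Under exogeneity, PAF = [P(Y=1) − p₀] / P(Y=1).
PAF = (0.1303 − 0.104) / 0.1303 ≈ 0.2018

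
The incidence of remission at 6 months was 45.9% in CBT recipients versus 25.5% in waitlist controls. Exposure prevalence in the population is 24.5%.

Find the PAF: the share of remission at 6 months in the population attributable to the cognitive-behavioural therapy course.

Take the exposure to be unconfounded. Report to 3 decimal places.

PAF ≈ 0.164

p₁ = 0.459, p₀ = 0.255.
Overall risk P(Y=1) = π·p₁ + (1−π)·p₀ = 0.245×0.459 + 0.755×0.255 = 0.30498.
Under exogeneity, PAF = [P(Y=1) − p₀] / P(Y=1).
PAF = (0.30498 − 0.255) / 0.30498 ≈ 0.1639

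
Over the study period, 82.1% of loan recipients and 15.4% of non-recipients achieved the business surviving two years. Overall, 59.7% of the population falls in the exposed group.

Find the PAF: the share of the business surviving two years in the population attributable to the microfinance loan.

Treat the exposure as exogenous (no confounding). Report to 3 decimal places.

p₁ = 0.821, p₀ = 0.154.
Overall risk P(Y=1) = π·p₁ + (1−π)·p₀ = 0.597×0.821 + 0.403×0.154 = 0.5522.
Under exogeneity, PAF = [P(Y=1) − p₀] / P(Y=1).
PAF = (0.5522 − 0.154) / 0.5522 ≈ 0.7211

PAF ≈ 0.721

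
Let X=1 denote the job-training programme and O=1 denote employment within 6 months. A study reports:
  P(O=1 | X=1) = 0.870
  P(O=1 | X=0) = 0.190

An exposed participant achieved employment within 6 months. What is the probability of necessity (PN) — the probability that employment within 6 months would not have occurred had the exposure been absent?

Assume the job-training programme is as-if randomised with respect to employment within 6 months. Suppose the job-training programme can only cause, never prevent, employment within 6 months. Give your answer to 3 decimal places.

Let p₁ = 0.87, p₀ = 0.19.
Under exogeneity and monotonicity, PN = (p₁ − p₀) / p₁.
PN = (0.87 − 0.19) / 0.87 = 0.68 / 0.87 ≈ 0.7816

PN ≈ 0.782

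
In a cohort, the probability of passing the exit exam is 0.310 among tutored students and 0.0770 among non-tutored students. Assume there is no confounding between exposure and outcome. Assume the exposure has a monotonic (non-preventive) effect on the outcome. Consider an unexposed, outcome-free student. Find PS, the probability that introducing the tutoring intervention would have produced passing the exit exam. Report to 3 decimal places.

PS ≈ 0.252

Let p₁ = 0.31, p₀ = 0.077.
Under exogeneity and monotonicity, PS = (p₁ − p₀) / (1 − p₀).
PS = (0.31 − 0.077) / (1 − 0.077) = 0.233 / 0.923 ≈ 0.2524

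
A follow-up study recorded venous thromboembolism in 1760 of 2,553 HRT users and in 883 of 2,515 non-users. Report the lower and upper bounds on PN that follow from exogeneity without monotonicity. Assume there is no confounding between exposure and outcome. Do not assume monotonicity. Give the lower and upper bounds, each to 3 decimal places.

0.491 ≤ PN ≤ 0.941

p₁ = P(outcome | exposed) = 1760/2553 = 0.68939
p₀ = P(outcome | unexposed) = 883/2515 = 0.35109
Under exogeneity alone the bounds on PN are max{0,(p₁−p₀)/p₁} ≤ PN ≤ min{1,(1−p₀)/p₁}.
  lower = (p₁ − p₀)/p₁ = 0.33829 / 0.68939 ≈ 0.4907
  upper = min{1, (1 − p₀)/p₁} = 0.64891 / 0.68939 ≈ 0.9413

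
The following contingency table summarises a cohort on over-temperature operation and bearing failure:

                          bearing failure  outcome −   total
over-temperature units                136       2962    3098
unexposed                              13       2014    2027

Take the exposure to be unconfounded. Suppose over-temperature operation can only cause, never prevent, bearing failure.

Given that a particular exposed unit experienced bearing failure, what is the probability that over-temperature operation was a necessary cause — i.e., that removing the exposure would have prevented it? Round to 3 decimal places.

p₁ = P(outcome | exposed) = 136/3098 = 0.043899
p₀ = P(outcome | unexposed) = 13/2027 = 0.0064134
Under exogeneity and monotonicity, PN = (p₁ − p₀) / p₁.
PN = (0.043899 − 0.0064134) / 0.043899 = 0.037486 / 0.043899 ≈ 0.8539

PN ≈ 0.854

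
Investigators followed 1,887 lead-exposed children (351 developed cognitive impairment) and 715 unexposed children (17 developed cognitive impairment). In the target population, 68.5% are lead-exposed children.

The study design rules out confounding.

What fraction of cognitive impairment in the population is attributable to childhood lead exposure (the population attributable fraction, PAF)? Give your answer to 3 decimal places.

PAF ≈ 0.824

p₁ = P(outcome | exposed) = 351/1887 = 0.18601
p₀ = P(outcome | unexposed) = 17/715 = 0.023776
Overall risk P(Y=1) = π·p₁ + (1−π)·p₀ = 0.685×0.18601 + 0.315×0.023776 = 0.13491.
Under exogeneity, PAF = [P(Y=1) − p₀] / P(Y=1).
PAF = (0.13491 − 0.023776) / 0.13491 ≈ 0.8238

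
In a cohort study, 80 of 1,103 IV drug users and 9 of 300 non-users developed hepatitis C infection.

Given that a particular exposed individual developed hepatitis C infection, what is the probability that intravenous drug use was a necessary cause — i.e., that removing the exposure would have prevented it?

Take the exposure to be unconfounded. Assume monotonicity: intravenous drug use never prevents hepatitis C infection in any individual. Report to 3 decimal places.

PN ≈ 0.586

p₁ = P(outcome | exposed) = 80/1103 = 0.072529
p₀ = P(outcome | unexposed) = 9/300 = 0.03
Under exogeneity and monotonicity, PN = (p₁ − p₀) / p₁.
PN = (0.072529 − 0.03) / 0.072529 = 0.042529 / 0.072529 ≈ 0.5864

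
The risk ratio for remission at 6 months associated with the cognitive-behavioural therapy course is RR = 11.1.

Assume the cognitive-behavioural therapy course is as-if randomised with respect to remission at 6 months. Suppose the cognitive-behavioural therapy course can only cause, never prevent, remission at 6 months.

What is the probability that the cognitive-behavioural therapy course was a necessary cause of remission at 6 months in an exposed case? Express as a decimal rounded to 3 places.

Under exogeneity and monotonicity, PN = (RR − 1) / RR = 1 − 1/RR.
PN = (11.1 − 1) / 11.1 = 10.1 / 11.1 ≈ 0.9099

PN ≈ 0.910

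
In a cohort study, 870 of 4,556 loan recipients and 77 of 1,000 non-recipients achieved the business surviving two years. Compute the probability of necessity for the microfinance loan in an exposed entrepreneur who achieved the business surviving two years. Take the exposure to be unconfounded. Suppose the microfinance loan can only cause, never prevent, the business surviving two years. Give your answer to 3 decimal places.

PN ≈ 0.597

p₁ = P(outcome | exposed) = 870/4556 = 0.19096
p₀ = P(outcome | unexposed) = 77/1000 = 0.077
Under exogeneity and monotonicity, PN = (p₁ − p₀) / p₁.
PN = (0.19096 − 0.077) / 0.19096 = 0.11396 / 0.19096 ≈ 0.5968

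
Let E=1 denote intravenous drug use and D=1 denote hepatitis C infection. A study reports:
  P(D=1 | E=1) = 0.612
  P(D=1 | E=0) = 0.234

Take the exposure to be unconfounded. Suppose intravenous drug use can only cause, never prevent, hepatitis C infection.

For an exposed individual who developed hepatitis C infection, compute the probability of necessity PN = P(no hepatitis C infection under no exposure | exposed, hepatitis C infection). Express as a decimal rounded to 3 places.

Let p₁ = 0.612, p₀ = 0.234.
Under exogeneity and monotonicity, PN = (p₁ − p₀) / p₁.
PN = (0.612 − 0.234) / 0.612 = 0.378 / 0.612 ≈ 0.6176

PN ≈ 0.618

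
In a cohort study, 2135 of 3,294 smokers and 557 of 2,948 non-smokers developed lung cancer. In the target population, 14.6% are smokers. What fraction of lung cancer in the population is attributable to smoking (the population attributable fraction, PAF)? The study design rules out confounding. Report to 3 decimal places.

PAF ≈ 0.262

p₁ = P(outcome | exposed) = 2135/3294 = 0.64815
p₀ = P(outcome | unexposed) = 557/2948 = 0.18894
Overall risk P(Y=1) = π·p₁ + (1−π)·p₀ = 0.146×0.64815 + 0.854×0.18894 = 0.25599.
Under exogeneity, PAF = [P(Y=1) − p₀] / P(Y=1).
PAF = (0.25599 − 0.18894) / 0.25599 ≈ 0.2619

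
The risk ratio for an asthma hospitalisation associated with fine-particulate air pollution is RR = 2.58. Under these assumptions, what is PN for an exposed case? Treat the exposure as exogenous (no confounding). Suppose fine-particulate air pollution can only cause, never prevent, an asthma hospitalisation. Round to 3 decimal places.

PN ≈ 0.612

Under exogeneity and monotonicity, PN = (RR − 1) / RR = 1 − 1/RR.
PN = (2.58 − 1) / 2.58 = 1.58 / 2.58 ≈ 0.6124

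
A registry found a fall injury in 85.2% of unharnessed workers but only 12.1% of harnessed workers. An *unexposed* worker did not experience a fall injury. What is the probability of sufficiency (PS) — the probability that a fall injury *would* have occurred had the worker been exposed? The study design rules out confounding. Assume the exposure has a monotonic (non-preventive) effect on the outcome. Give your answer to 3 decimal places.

p₁ = 0.852, p₀ = 0.121.
Under exogeneity and monotonicity, PS = (p₁ − p₀) / (1 − p₀).
PS = (0.852 − 0.121) / (1 − 0.121) = 0.731 / 0.879 ≈ 0.8316

PS ≈ 0.832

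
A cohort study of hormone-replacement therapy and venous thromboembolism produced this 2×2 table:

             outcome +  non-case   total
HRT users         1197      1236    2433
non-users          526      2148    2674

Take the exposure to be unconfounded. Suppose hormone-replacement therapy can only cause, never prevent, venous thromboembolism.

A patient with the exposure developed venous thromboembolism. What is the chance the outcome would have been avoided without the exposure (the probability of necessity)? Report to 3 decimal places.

PN ≈ 0.600

p₁ = P(outcome | exposed) = 1197/2433 = 0.49199
p₀ = P(outcome | unexposed) = 526/2674 = 0.19671
Under exogeneity and monotonicity, PN = (p₁ − p₀) / p₁.
PN = (0.49199 − 0.19671) / 0.49199 = 0.29528 / 0.49199 ≈ 0.6002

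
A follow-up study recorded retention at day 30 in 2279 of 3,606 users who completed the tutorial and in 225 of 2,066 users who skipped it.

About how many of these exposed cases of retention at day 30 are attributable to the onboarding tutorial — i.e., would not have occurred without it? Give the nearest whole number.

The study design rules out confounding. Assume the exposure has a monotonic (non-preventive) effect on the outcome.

p₁ = P(outcome | exposed) = 2279/3606 = 0.632
p₀ = P(outcome | unexposed) = 225/2066 = 0.10891
PN = (p₁ − p₀)/p₁ = (0.632 − 0.10891) / 0.632 ≈ 0.82768.
Attributable cases ≈ PN × (exposed cases) = 0.82768 × 2279 ≈ 1886.28.

about 1886 cases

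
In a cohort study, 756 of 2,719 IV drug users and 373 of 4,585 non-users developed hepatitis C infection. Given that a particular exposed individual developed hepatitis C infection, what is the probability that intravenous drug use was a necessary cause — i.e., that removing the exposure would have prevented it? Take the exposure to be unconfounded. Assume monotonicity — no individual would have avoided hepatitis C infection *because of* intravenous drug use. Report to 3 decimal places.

p₁ = P(outcome | exposed) = 756/2719 = 0.27804
p₀ = P(outcome | unexposed) = 373/4585 = 0.081352
Under exogeneity and monotonicity, PN = (p₁ − p₀) / p₁.
PN = (0.27804 − 0.081352) / 0.27804 = 0.19669 / 0.27804 ≈ 0.7074

PN ≈ 0.707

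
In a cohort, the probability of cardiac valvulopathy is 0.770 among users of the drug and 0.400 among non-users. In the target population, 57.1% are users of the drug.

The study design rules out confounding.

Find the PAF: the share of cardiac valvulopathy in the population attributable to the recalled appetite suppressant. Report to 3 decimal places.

Let p₁ = 0.77, p₀ = 0.4.
Overall risk P(Y=1) = π·p₁ + (1−π)·p₀ = 0.571×0.77 + 0.429×0.4 = 0.61127.
Under exogeneity, PAF = [P(Y=1) − p₀] / P(Y=1).
PAF = (0.61127 − 0.4) / 0.61127 ≈ 0.3456

PAF ≈ 0.346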